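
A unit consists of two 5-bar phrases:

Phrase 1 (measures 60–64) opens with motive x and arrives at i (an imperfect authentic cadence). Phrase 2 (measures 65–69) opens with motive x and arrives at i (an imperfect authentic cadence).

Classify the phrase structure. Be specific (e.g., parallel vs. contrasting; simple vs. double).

Both phrases have the same opening (x) and the same cadence (imperfect authentic cadence): the second is a restatement, not a consequent, so this is a repeated phrase rather than a period.

repeated phrase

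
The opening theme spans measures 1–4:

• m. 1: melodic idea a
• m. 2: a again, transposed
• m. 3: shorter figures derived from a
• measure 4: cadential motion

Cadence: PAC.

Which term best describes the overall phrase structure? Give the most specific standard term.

Basic idea (bar 1) + its repetition (measure 2) form the presentation; fragmentation and cadence (bars 3–4) form the continuation — the 4-bar whole is a sentence.

sentence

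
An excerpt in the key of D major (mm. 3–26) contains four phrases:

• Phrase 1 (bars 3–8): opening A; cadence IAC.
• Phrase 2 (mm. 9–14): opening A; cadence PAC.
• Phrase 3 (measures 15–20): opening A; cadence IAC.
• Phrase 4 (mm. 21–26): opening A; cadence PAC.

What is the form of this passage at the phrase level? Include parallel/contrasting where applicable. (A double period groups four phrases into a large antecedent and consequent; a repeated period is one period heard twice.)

The cadence pattern IAC–PAC–IAC–PAC is weak–strong twice, and phrases 3–4 restate phrases 1–2: a period heard twice, not a double period (which would end weakly at phrase 2).

repeated period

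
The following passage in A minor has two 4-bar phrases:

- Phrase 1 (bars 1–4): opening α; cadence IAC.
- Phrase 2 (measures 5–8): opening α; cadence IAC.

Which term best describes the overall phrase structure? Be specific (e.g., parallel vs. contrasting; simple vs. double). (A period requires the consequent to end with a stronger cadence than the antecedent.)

repeated phrase

Both phrases have the same opening (α) and the same cadence (imperfect authentic cadence): the second is a restatement, not a consequent, so this is a repeated phrase rather than a period.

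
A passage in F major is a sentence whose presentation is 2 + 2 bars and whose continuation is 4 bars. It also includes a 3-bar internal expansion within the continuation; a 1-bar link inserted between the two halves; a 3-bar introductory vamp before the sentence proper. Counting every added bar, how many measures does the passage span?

Basic sentence: 2 + 2 + 4 = 8 bars.
8 (basic form) + 3 (internal expansion) + 1 (link) + 3 (introduction) = 15.

15 measures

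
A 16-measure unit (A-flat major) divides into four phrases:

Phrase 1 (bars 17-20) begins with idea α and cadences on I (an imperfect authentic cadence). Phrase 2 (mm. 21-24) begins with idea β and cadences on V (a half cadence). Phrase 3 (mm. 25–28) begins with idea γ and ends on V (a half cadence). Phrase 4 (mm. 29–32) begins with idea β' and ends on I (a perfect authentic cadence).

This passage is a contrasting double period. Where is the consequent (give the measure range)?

measures 25–32

In a double period the four phrases pair into a large antecedent (phrases 1–2, ending half cadence) and a large consequent (phrases 3–4, ending perfect authentic cadence). The consequent spans bars 25–32.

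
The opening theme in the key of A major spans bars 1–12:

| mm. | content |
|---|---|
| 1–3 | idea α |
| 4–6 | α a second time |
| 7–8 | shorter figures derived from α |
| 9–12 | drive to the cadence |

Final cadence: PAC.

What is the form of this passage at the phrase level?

Basic idea (mm. 1–3) + its repetition (measures 4–6) form the presentation; fragmentation and cadence (mm. 7-12) form the continuation — the 12-bar whole is a sentence.

sentence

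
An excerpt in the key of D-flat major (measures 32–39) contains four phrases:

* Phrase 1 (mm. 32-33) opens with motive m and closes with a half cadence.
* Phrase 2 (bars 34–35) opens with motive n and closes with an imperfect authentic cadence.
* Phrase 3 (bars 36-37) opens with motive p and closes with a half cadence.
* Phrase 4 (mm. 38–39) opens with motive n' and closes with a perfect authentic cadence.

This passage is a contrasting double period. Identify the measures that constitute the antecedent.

In a double period the four phrases pair into a large antecedent (phrases 1–2, ending imperfect authentic cadence) and a large consequent (phrases 3–4, ending perfect authentic cadence). The antecedent spans mm. 32–35.

measures 32–35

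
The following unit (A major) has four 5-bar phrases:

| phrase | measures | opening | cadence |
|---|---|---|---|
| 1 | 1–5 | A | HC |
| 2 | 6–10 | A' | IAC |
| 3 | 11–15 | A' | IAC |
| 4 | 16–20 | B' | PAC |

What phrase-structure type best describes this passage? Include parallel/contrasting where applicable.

parallel double period

Four phrases in two halves: the first half (bars 1-10) ends with an imperfect authentic cadence, the second (mm. 11-20) with a perfect authentic cadence — a large antecedent–consequent pair, i.e. a double period.
Phrase 3 begins with the same material as phrase 1, making it parallel.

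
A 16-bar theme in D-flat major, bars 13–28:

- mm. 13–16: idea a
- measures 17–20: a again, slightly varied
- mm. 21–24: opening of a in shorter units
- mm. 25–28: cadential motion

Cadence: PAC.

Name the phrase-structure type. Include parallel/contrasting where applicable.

sentence

Basic idea (mm. 13–16) + its repetition (measures 17-20) form the presentation; fragmentation and cadence (mm. 21-28) form the continuation — the 16-bar whole is a sentence.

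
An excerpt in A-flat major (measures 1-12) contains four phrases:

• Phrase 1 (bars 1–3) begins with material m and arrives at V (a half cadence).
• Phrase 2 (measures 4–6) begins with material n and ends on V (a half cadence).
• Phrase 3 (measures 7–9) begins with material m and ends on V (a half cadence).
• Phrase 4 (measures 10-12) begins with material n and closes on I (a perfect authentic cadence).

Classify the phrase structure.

Four phrases in two halves: the first half (bars 1–6) ends with a half cadence, the second (mm. 7–12) with a perfect authentic cadence — a large antecedent–consequent pair, i.e. a double period.
Phrase 3 begins with the same material as phrase 1, making it parallel.

parallel double period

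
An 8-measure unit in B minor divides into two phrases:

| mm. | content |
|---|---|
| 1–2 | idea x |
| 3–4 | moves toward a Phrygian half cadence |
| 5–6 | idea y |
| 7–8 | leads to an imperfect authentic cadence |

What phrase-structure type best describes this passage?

contrasting period

Phrase 1 ends with a Phrygian half cadence (weaker) and phrase 2 with an imperfect authentic cadence (stronger): antecedent + consequent = a period.
The two phrases open with different material (x / y), so the period is contrasting.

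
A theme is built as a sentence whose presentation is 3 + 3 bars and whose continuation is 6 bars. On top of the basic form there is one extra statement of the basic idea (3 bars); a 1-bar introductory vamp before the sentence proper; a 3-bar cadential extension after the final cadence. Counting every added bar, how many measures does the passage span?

Basic sentence: 3 + 3 + 6 = 12 bars.
12 (basic form) + 3 (extra statement) + 1 (introduction) + 3 (cadential extension) = 19.

19 measures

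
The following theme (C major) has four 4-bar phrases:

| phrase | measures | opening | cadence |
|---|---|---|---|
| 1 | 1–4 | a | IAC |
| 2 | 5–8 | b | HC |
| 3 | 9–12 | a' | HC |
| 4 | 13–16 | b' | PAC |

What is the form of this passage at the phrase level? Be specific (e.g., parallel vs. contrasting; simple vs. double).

Four phrases in two halves: the first half (mm. 1–8) ends with a half cadence, the second (mm. 9–16) with a perfect authentic cadence — a large antecedent–consequent pair, i.e. a double period.
Phrase 3 begins with the same material as phrase 1, making it parallel.

parallel double period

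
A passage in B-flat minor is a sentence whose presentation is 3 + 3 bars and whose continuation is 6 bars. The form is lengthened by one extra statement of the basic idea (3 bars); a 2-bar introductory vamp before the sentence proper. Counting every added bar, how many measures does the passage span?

17 measures

Basic sentence: 3 + 3 + 6 = 12 bars.
12 (basic form) + 3 (extra statement) + 2 (introduction) = 17.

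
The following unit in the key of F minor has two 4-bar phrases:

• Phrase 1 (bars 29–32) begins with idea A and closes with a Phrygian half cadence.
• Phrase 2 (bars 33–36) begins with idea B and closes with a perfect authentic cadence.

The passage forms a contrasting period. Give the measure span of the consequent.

measures 33–36

The phrase ending with the weaker cadence (Phrygian half cadence) is the antecedent; the one ending more conclusively (perfect authentic cadence) is the consequent. The consequent is measures 33–36.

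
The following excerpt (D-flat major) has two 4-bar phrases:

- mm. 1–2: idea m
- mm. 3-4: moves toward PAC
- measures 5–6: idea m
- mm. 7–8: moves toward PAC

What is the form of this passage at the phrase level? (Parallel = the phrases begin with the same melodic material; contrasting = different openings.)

repeated phrase

Both phrases have the same opening (m) and the same cadence (perfect authentic cadence): the second is a restatement, not a consequent, so this is a repeated phrase rather than a period.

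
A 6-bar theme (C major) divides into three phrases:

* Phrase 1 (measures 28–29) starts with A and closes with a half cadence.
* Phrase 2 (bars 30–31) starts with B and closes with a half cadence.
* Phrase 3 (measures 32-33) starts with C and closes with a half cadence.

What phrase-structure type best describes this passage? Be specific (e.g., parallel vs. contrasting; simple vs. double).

The final phrase closes with a half cadence, which is not stronger than the preceding half cadence; the 3 phrases lack an overall antecedent–consequent design and so form a phrase group.

phrase group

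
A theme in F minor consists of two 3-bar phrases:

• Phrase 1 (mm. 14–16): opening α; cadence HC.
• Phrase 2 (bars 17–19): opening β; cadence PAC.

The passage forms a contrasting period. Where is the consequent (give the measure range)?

measures 17–19

The antecedent is the phrase ending with the weaker cadence (half cadence, phrase 1) and the consequent the one ending more conclusively (perfect authentic cadence, phrase 2); the consequent is mm. 17–19.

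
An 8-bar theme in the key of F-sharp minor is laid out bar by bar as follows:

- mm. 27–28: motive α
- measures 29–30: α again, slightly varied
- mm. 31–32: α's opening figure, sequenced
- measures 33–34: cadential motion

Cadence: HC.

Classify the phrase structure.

Basic idea (bars 27-28) + its repetition (mm. 29-30) form the presentation; fragmentation and cadence (measures 31-34) form the continuation — the 8-bar whole is a sentence.

sentence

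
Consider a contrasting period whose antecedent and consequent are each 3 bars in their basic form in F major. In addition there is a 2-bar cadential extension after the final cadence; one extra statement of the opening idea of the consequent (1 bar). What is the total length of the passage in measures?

Basic contrasting period: 3 + 3 = 6 bars.
6 (basic form) + 2 (cadential extension) + 1 (extra statement) = 9.

9 measures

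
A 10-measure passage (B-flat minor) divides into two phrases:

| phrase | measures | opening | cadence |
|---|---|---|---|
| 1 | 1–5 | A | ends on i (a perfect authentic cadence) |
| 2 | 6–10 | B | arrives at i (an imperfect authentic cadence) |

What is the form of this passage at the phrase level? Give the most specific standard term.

phrase group

The second phrase closes with an imperfect authentic cadence, which is not stronger than the first phrase's perfect authentic cadence; without a weak→strong cadential pair there is no antecedent–consequent relationship, so this is a phrase group rather than a period.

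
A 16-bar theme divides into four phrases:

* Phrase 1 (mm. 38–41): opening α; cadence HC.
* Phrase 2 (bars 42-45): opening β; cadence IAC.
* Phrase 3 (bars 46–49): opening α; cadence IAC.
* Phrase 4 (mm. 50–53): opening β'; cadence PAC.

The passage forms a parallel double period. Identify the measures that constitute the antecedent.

measures 38–45

In a double period the four phrases pair into a large antecedent (phrases 1–2, ending imperfect authentic cadence) and a large consequent (phrases 3–4, ending perfect authentic cadence). The antecedent spans measures 38-45.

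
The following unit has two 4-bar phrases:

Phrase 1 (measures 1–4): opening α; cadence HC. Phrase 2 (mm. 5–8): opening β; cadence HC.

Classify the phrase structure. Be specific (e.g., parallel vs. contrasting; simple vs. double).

phrase group

The second phrase closes with a half cadence, which is not stronger than the first phrase's half cadence; without a weak→strong cadential pair there is no antecedent–consequent relationship, so this is a phrase group rather than a period.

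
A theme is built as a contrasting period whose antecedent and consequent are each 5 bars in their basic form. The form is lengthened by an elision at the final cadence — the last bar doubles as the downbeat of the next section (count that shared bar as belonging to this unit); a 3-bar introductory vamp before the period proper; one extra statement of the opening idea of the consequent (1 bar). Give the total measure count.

14 measures

Basic contrasting period: 5 + 5 = 10 bars.
10 (basic form) + 3 (introduction) + 1 (extra statement) = 14.
The elision shares a bar with the next section but does not change this unit's count.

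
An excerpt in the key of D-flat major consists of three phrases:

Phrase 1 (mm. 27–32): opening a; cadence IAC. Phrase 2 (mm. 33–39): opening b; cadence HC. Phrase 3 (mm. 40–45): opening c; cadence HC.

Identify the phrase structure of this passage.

The final phrase closes with a half cadence, which is not stronger than the preceding half cadence; the 3 phrases lack an overall antecedent–consequent design and so form a phrase group.

phrase group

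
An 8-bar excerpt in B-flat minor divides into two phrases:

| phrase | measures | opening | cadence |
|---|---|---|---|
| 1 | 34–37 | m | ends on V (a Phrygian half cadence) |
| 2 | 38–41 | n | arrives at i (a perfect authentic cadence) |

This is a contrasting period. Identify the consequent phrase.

The phrase ending with the weaker cadence (Phrygian half cadence) is the antecedent; the one ending more conclusively (perfect authentic cadence) is the consequent. The consequent is phrase 2.

phrase 2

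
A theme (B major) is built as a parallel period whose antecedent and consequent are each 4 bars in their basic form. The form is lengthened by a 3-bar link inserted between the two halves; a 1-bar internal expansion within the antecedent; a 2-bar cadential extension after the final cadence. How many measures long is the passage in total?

14 measures

Basic parallel period: 4 + 4 = 8 bars.
8 (basic form) + 3 (link) + 1 (internal expansion) + 2 (cadential extension) = 14.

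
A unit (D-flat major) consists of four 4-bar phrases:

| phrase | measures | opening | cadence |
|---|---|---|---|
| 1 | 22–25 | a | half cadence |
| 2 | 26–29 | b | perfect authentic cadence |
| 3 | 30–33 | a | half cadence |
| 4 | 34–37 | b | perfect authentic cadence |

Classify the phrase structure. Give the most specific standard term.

repeated period

The cadence pattern HC–PAC–HC–PAC is weak–strong twice, and phrases 3–4 restate phrases 1–2: a period heard twice, not a double period (which would end weakly at phrase 2).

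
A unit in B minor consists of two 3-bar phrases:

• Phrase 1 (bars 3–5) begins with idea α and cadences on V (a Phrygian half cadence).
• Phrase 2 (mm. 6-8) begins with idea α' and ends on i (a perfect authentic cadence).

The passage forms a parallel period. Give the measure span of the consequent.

measures 6–8

The antecedent is the phrase ending with the weaker cadence (Phrygian half cadence, phrase 1) and the consequent the one ending more conclusively (perfect authentic cadence, phrase 2); the consequent is bars 6-8.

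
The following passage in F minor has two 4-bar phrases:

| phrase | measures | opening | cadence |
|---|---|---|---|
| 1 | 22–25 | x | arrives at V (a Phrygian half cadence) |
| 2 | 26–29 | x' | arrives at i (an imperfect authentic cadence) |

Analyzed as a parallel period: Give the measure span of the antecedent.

The antecedent is the phrase ending with the weaker cadence (Phrygian half cadence, phrase 1) and the consequent the one ending more conclusively (imperfect authentic cadence, phrase 2); the antecedent is measures 22–25.

measures 22–25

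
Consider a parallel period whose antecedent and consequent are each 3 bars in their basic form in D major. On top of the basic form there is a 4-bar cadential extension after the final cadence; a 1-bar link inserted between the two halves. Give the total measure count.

11 measures

Basic parallel period: 3 + 3 = 6 bars.
6 (basic form) + 4 (cadential extension) + 1 (link) = 11.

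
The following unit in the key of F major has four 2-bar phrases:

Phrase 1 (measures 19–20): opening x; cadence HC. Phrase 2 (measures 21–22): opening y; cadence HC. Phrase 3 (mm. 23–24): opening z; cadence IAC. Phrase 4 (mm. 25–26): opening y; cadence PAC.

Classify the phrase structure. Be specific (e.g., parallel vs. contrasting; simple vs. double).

contrasting double period

Four phrases in two halves: the first half (mm. 19-22) ends with a half cadence, the second (bars 23–26) with a perfect authentic cadence — a large antecedent–consequent pair, i.e. a double period.
Phrase 3 begins with different material from phrase 1, making it contrasting.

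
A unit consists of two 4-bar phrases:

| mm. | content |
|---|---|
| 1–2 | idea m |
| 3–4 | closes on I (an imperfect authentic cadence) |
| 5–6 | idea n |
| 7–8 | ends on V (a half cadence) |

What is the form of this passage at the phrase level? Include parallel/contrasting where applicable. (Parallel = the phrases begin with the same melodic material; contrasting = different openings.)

phrase group

The second phrase closes with a half cadence, which is not stronger than the first phrase's imperfect authentic cadence; without a weak→strong cadential pair there is no antecedent–consequent relationship, so this is a phrase group rather than a period.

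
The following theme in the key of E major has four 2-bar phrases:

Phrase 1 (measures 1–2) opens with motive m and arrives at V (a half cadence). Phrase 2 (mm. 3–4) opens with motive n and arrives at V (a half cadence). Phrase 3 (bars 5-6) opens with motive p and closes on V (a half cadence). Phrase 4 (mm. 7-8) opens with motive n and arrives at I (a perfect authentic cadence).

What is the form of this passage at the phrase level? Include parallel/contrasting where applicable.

contrasting double period

Four phrases in two halves: the first half (bars 1-4) ends with a half cadence, the second (bars 5–8) with a perfect authentic cadence — a large antecedent–consequent pair, i.e. a double period.
Phrase 3 begins with different material from phrase 1, making it contrasting.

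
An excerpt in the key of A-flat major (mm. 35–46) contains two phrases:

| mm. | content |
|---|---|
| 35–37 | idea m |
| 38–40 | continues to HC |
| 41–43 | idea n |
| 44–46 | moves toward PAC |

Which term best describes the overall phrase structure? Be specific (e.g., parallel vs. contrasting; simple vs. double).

Phrase 1 ends with a half cadence (weaker) and phrase 2 with a perfect authentic cadence (stronger): antecedent + consequent = a period.
The two phrases open with different material (m / n), so the period is contrasting.

contrasting period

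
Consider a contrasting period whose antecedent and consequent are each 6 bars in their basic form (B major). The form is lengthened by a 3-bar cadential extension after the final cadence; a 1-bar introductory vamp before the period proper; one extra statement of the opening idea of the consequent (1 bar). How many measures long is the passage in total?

Basic contrasting period: 6 + 6 = 12 bars.
12 (basic form) + 3 (cadential extension) + 1 (introduction) + 1 (extra statement) = 17.

17 measures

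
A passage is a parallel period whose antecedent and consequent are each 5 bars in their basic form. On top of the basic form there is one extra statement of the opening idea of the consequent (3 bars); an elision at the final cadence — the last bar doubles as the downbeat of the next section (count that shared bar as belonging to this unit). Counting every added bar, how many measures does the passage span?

13 measures

Basic parallel period: 5 + 5 = 10 bars.
10 (basic form) + 3 (extra statement) = 13.
The elision shares a bar with the next section but does not change this unit's count.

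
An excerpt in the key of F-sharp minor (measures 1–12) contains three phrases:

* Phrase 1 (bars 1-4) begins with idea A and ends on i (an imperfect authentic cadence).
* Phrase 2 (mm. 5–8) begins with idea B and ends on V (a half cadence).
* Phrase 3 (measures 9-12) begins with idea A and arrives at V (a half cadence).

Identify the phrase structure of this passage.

The final phrase closes with a half cadence, which is not stronger than the preceding half cadence; the 3 phrases lack an overall antecedent–consequent design and so form a phrase group.

phrase group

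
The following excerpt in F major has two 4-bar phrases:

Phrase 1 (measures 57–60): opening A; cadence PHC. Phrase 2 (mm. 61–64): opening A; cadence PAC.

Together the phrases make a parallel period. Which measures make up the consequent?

measures 61–64

The phrase ending with the weaker cadence (Phrygian half cadence) is the antecedent; the one ending more conclusively (perfect authentic cadence) is the consequent. The consequent is measures 61–64.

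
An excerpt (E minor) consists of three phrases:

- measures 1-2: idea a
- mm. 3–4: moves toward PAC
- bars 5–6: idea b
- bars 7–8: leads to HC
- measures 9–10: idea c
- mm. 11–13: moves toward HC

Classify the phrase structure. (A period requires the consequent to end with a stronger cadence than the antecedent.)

The final phrase closes with a half cadence, which is not stronger than the preceding half cadence; the 3 phrases lack an overall antecedent–consequent design and so form a phrase group.

phrase group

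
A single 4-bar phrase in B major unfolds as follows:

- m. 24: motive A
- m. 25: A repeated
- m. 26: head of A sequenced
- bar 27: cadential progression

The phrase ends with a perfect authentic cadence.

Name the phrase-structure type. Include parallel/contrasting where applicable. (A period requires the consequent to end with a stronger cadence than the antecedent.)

Basic idea (bar 24) + its repetition (bar 25) form the presentation; fragmentation and cadence (bars 26–27) form the continuation — the 4-bar whole is a sentence.

sentence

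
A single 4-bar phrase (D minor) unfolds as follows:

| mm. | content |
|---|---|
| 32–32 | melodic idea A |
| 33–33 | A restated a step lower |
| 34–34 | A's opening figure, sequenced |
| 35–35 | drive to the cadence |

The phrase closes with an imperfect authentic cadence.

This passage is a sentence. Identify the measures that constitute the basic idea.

measures 32–32

The presentation of a sentence is the basic idea (bar 32) plus its repetition (bar 33); the basic idea is therefore measure 32.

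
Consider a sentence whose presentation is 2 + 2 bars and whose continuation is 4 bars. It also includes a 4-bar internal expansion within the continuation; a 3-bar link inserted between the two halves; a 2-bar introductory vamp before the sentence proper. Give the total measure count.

17 measures

Basic sentence: 2 + 2 + 4 = 8 bars.
8 (basic form) + 4 (internal expansion) + 3 (link) + 2 (introduction) = 17.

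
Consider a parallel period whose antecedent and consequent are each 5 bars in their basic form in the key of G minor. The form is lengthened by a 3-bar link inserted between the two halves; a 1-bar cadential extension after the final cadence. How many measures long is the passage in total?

Basic parallel period: 5 + 5 = 10 bars.
10 (basic form) + 3 (link) + 1 (cadential extension) = 14.

14 measures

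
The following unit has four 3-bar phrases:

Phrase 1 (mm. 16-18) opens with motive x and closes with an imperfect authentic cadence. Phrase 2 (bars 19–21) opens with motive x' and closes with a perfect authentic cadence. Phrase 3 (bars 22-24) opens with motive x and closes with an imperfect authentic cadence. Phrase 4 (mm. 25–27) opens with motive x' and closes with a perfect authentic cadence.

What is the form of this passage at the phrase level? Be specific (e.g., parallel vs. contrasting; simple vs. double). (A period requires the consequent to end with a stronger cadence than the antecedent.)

The cadence pattern IAC–PAC–IAC–PAC is weak–strong twice, and phrases 3–4 restate phrases 1–2: a period heard twice, not a double period (which would end weakly at phrase 2).

repeated period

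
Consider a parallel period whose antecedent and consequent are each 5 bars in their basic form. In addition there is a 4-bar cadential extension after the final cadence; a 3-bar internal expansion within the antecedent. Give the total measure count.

17 measures

Basic parallel period: 5 + 5 = 10 bars.
10 (basic form) + 4 (cadential extension) + 3 (internal expansion) = 17.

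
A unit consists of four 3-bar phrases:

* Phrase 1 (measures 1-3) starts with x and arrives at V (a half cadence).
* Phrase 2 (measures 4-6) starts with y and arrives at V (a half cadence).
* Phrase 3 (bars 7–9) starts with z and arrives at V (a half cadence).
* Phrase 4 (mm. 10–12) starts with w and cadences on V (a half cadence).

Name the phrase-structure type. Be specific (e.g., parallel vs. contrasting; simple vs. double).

Phrase 4 ends with a half cadence, no stronger than phrase 2's half cadence, so the four phrases do not form a double period; nor do phrases 3–4 duplicate 1–2, so it is not a repeated period. With no phrase reaching a conclusive cadence, the passage is a phrase group.

phrase group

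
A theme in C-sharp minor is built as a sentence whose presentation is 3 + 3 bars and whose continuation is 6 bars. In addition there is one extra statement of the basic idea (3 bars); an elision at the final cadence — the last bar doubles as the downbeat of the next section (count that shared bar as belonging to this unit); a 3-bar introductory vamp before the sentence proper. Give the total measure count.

18 measures

Basic sentence: 3 + 3 + 6 = 12 bars.
12 (basic form) + 3 (extra statement) + 3 (introduction) = 18.
The elision shares a bar with the next section but does not change this unit's count.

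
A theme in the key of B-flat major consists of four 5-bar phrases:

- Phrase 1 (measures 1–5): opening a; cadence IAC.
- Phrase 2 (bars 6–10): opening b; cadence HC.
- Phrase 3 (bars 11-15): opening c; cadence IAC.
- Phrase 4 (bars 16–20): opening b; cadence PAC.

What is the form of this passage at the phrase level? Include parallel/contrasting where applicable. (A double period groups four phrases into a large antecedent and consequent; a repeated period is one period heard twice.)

contrasting double period

Four phrases in two halves: the first half (measures 1-10) ends with a half cadence, the second (measures 11-20) with a perfect authentic cadence — a large antecedent–consequent pair, i.e. a double period.
Phrase 3 begins with different material from phrase 1, making it contrasting.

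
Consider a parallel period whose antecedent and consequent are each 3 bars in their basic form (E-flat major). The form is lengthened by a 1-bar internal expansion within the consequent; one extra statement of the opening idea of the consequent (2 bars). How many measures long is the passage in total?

9 measures

Basic parallel period: 3 + 3 = 6 bars.
6 (basic form) + 1 (internal expansion) + 2 (extra statement) = 9.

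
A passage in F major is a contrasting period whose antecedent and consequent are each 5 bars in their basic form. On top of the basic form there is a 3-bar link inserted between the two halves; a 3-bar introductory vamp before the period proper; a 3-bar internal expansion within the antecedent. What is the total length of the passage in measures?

19 measures

Basic contrasting period: 5 + 5 = 10 bars.
10 (basic form) + 3 (link) + 3 (introduction) + 3 (internal expansion) = 19.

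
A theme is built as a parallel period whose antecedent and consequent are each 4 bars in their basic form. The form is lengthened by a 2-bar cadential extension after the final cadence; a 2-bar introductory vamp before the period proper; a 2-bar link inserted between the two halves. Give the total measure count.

14 measures

Basic parallel period: 4 + 4 = 8 bars.
8 (basic form) + 2 (cadential extension) + 2 (introduction) + 2 (link) = 14.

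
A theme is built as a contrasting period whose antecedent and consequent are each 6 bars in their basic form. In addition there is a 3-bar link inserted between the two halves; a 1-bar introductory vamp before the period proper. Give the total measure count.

Basic contrasting period: 6 + 6 = 12 bars.
12 (basic form) + 3 (link) + 1 (introduction) = 16.

16 measures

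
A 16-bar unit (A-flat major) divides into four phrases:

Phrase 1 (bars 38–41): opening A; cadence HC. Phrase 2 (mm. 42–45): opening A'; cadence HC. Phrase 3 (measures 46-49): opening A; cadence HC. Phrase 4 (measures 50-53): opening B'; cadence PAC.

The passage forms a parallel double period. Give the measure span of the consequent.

In a double period the four phrases pair into a large antecedent (phrases 1–2, ending half cadence) and a large consequent (phrases 3–4, ending perfect authentic cadence). The consequent spans mm. 46-53.

measures 46–53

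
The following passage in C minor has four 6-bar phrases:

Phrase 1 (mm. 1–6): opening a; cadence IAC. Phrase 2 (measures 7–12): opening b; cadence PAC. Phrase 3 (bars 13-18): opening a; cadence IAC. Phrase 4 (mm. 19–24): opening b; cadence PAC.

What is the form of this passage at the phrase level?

repeated period

The cadence pattern IAC–PAC–IAC–PAC is weak–strong twice, and phrases 3–4 restate phrases 1–2: a period heard twice, not a double period (which would end weakly at phrase 2).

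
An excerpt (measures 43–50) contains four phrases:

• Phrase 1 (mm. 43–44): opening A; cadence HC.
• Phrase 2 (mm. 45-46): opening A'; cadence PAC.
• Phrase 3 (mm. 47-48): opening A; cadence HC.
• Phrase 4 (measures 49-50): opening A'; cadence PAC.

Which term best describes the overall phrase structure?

The cadence pattern HC–PAC–HC–PAC is weak–strong twice, and phrases 3–4 restate phrases 1–2: a period heard twice, not a double period (which would end weakly at phrase 2).

repeated period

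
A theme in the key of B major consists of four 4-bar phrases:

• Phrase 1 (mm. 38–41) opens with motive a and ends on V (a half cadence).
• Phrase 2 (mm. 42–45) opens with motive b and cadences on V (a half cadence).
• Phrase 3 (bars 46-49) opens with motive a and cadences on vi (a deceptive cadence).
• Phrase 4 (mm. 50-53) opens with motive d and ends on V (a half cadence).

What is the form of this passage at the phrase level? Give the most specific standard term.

Phrase 4 ends with a half cadence, no stronger than phrase 2's half cadence, so the four phrases do not form a double period; nor do phrases 3–4 duplicate 1–2, so it is not a repeated period. With no phrase reaching a conclusive cadence, the passage is a phrase group.

phrase group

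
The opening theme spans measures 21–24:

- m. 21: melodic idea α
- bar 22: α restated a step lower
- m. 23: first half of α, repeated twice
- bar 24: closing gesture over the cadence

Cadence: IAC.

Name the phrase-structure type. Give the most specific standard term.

Basic idea (measure 21) + its repetition (measure 22) form the presentation; fragmentation and cadence (mm. 23–24) form the continuation — the 4-bar whole is a sentence.

sentence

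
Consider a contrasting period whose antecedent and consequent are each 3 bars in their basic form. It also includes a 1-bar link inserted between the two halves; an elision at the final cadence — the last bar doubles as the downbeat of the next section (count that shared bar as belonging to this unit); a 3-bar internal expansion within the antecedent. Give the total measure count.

Basic contrasting period: 3 + 3 = 6 bars.
6 (basic form) + 1 (link) + 3 (internal expansion) = 10.
The elision shares a bar with the next section but does not change this unit's count.

10 measures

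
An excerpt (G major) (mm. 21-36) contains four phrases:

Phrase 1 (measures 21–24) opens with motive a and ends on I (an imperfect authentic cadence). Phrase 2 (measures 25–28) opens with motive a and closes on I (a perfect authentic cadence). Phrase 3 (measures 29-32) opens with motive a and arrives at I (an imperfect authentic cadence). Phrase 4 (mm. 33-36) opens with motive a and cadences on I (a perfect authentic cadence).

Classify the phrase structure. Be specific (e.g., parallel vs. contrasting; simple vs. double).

The cadence pattern IAC–PAC–IAC–PAC is weak–strong twice, and phrases 3–4 restate phrases 1–2: a period heard twice, not a double period (which would end weakly at phrase 2).

repeated period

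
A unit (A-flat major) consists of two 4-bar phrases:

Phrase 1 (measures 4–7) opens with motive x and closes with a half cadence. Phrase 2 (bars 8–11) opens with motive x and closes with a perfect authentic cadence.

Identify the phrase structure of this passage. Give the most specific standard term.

Phrase 1 ends with a half cadence (weaker) and phrase 2 with a perfect authentic cadence (stronger): antecedent + consequent = a period.
The two phrases open with the same material (x / x), so the period is parallel.

parallel period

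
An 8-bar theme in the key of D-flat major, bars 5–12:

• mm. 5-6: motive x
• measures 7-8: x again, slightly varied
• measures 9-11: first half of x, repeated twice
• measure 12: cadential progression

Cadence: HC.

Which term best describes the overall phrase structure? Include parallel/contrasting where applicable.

sentence

Basic idea (mm. 5-6) + its repetition (measures 7–8) form the presentation; fragmentation and cadence (mm. 9-12) form the continuation — the 8-bar whole is a sentence.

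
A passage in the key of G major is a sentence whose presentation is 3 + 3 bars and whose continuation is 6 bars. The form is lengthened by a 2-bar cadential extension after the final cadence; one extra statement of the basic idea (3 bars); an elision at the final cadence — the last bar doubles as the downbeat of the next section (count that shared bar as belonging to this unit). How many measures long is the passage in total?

Basic sentence: 3 + 3 + 6 = 12 bars.
12 (basic form) + 2 (cadential extension) + 3 (extra statement) = 17.
The elision shares a bar with the next section but does not change this unit's count.

17 measures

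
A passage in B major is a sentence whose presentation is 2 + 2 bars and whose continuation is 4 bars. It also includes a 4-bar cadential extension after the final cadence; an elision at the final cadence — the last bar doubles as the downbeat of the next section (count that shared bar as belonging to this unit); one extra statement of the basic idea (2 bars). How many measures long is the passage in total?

14 measures

Basic sentence: 2 + 2 + 4 = 8 bars.
8 (basic form) + 4 (cadential extension) + 2 (extra statement) = 14.
The elision shares a bar with the next section but does not change this unit's count.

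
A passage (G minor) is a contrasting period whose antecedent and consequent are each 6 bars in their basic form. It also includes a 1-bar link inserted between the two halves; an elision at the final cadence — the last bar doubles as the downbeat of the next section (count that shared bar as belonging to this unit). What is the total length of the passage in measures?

13 measures

Basic contrasting period: 6 + 6 = 12 bars.
12 (basic form) + 1 (link) = 13.
The elision shares a bar with the next section but does not change this unit's count.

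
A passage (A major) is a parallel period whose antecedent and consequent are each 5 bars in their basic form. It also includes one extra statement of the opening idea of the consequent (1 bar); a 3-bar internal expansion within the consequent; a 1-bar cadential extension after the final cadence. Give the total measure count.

Basic parallel period: 5 + 5 = 10 bars.
10 (basic form) + 1 (extra statement) + 3 (internal expansion) + 1 (cadential extension) = 15.

15 measures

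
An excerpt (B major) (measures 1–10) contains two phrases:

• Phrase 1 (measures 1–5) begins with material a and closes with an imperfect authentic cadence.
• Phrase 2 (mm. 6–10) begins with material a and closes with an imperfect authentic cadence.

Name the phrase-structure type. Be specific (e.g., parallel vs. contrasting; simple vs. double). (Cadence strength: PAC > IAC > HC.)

Both phrases have the same opening (a) and the same cadence (imperfect authentic cadence): the second is a restatement, not a consequent, so this is a repeated phrase rather than a period.

repeated phrase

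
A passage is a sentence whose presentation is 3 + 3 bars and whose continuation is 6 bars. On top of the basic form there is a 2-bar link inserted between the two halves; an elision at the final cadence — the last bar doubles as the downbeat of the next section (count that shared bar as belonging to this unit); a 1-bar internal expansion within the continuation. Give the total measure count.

Basic sentence: 3 + 3 + 6 = 12 bars.
12 (basic form) + 2 (link) + 1 (internal expansion) = 15.
The elision shares a bar with the next section but does not change this unit's count.

15 measures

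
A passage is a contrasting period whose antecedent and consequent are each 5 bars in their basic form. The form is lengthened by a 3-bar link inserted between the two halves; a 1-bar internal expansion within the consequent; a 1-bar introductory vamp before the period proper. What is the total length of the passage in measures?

15 measures

Basic contrasting period: 5 + 5 = 10 bars.
10 (basic form) + 3 (link) + 1 (internal expansion) + 1 (introduction) = 15.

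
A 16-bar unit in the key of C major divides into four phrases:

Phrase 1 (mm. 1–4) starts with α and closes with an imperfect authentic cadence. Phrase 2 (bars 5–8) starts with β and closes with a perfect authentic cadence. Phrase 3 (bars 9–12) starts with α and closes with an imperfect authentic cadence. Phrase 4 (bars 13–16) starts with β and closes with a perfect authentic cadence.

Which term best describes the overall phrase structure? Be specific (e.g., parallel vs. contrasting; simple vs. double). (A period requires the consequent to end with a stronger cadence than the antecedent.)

The cadence pattern IAC–PAC–IAC–PAC is weak–strong twice, and phrases 3–4 restate phrases 1–2: a period heard twice, not a double period (which would end weakly at phrase 2).

repeated period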